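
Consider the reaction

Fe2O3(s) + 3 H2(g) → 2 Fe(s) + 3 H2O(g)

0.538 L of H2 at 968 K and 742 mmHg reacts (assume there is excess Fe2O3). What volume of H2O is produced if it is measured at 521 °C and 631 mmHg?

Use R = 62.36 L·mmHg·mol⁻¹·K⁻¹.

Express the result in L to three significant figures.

0.519 L

n(H2) = PV/RT = (742 × 0.538) / (62.36 × 968) = 0.006613 mol
n(H2O) = (3/3) × 0.006613 = 0.006613 mol
V = nRT/P = 0.006613 × 62.36 × 794.15 / 631 = 0.5190 L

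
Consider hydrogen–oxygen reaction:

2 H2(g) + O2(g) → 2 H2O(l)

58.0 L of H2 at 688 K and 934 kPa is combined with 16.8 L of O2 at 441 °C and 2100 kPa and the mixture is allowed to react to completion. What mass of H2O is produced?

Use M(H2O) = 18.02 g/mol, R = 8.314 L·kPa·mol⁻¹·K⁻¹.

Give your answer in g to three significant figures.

171 g

n(H2) = PV/RT = (934 × 58.0) / (8.314 × 688) = 9.471 mol
n(O2) = PV/RT = (2100 × 16.8) / (8.314 × 714.15) = 5.942 mol
For 9.471 mol H2, stoichiometry requires (1/2) × 9.471 = 4.736 mol O2; 5.942 mol is available, so H2 is limiting.
n(H2O) = (2/2) × 9.471 = 9.471 mol
m(H2O) = 9.471 × 18.02 = 170.7 g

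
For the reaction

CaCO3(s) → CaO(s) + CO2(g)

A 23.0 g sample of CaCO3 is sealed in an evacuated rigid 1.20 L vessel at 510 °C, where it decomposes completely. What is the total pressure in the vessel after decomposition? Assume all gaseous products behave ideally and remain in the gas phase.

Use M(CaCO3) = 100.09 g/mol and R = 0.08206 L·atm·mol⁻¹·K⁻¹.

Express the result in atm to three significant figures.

n(CaCO3) = 23.0 / 100.09 = 0.2298 mol
n(gas produced) = (1/1) × 0.2298 = 0.2298 mol
P = nRT/V = 0.2298 × 0.08206 × 783.15 / 1.20 = 12.31 atm

12.3 atm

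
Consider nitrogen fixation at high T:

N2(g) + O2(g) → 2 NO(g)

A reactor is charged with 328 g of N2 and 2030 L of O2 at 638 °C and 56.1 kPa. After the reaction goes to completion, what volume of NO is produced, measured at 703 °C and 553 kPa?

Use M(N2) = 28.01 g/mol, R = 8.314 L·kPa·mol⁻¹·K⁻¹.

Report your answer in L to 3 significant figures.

n(N2) = 328 / 28.01 = 11.71 mol
n(O2) = PV/RT = (56.1 × 2030) / (8.314 × 911.15) = 15.03 mol
For 11.71 mol N2, stoichiometry requires (1/1) × 11.71 = 11.71 mol O2; 15.03 mol is available, so N2 is limiting.
n(NO) = (2/1) × 11.71 = 23.42 mol
V(NO) = nRT/P = 23.42 × 8.314 × 976.15 / 553 = 343.7 L

344 L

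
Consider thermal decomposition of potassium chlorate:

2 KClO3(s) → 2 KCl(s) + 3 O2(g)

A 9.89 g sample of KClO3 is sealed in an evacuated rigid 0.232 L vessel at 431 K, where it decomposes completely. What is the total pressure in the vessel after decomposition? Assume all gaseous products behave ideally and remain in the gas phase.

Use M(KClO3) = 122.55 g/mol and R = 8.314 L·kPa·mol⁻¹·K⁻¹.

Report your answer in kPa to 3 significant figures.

1870 kPa

n(KClO3) = 9.89 / 122.55 = 0.08070 mol
n(gas produced) = (3/2) × 0.08070 = 0.1210 mol
P = nRT/V = 0.1210 × 8.314 × 431 / 0.232 = 1869 kPa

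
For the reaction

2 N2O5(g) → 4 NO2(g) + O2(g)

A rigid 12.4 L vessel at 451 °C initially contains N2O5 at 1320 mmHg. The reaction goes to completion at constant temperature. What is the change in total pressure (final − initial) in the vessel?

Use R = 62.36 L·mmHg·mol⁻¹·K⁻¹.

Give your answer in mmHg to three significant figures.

Rigid vessel, constant T ⇒ P scales with total gas moles (2 → 5).
P_final = (5/2) × 1320 = 3300 mmHg; ΔP = 3300 − 1320 = 1980 mmHg

1980 mmHg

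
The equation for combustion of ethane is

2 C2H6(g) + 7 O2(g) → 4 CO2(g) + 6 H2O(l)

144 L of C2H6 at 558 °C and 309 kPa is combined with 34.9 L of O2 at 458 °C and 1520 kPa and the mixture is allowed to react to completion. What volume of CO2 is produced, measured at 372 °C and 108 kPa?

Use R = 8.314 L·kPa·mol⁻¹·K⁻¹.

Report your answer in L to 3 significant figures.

n(C2H6) = PV/RT = (309 × 144) / (8.314 × 831.15) = 6.439 mol
n(O2) = PV/RT = (1520 × 34.9) / (8.314 × 731.15) = 8.727 mol
For 6.439 mol C2H6, stoichiometry requires (7/2) × 6.439 = 22.54 mol O2; 8.727 mol is available, so O2 is limiting.
n(CO2) = (4/7) × 8.727 = 4.987 mol
V(CO2) = nRT/P = 4.987 × 8.314 × 645.15 / 108 = 247.7 L

248 L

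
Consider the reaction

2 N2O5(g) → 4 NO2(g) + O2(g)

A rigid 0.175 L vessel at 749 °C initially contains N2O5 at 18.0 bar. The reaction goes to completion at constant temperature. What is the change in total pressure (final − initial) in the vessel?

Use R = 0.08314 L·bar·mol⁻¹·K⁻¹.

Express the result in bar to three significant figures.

27.0 bar

Since T and V are fixed, P_final/P_initial = n_final/n_initial = 5/2.
P_final = (5/2) × 18.0 = 45.00 bar; ΔP = 45.00 − 18.0 = 27.00 bar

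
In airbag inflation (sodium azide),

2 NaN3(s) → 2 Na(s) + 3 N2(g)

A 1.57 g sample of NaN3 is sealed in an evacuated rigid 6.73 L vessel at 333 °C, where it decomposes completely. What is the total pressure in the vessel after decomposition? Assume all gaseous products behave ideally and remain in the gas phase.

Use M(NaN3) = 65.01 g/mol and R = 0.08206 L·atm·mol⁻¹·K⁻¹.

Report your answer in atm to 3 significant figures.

n(NaN3) = 1.57 / 65.01 = 0.02415 mol
n(gas produced) = (3/2) × 0.02415 = 0.03623 mol
P = nRT/V = 0.03623 × 0.08206 × 606.15 / 6.73 = 0.2678 atm

0.268 atm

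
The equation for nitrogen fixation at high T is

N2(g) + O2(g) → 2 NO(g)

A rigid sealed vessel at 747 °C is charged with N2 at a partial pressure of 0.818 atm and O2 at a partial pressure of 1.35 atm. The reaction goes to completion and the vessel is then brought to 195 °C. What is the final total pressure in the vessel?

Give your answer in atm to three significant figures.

0.995 atm

Because the vessel is rigid and T is held at 747 °C, work the stoichiometry in partial pressures (P_i = n_iRT/V).
P(O2) required for 0.818 atm of N2 = (1/1) × 0.818 = 0.8180 atm; available 1.35 atm, so N2 is limiting.
P(O2) remaining = 1.35 − (1/1) × 0.818 = 0.5320 atm
P(gaseous products) = (2)/1 × 0.818 = 1.636 atm
P_total at 747 °C = 0.5320 + 1.636 = 2.168 atm
Scaling to 195 °C: P = 2.168 × 468.15/1020.15 = 0.9949 atm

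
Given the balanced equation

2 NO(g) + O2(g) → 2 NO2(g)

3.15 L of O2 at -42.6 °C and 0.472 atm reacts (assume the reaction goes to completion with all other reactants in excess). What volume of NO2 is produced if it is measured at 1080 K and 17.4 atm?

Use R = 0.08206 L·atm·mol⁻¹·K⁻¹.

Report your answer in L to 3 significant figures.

0.801 L

n(O2) = PV/RT = (0.472 × 3.15) / (0.08206 × 230.55) = 0.07859 mol
n(NO2) = (2/1) × 0.07859 = 0.1572 mol
V = nRT/P = 0.1572 × 0.08206 × 1080 / 17.4 = 0.8007 L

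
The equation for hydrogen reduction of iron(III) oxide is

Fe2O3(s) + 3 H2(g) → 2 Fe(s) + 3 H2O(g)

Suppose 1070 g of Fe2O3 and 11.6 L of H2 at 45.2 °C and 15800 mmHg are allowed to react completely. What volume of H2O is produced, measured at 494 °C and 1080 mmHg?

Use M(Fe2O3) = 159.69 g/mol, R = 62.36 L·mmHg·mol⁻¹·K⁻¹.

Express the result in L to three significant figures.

409 L

n(Fe2O3) = 1070 / 159.69 = 6.700 mol
n(H2) = PV/RT = (15800 × 11.6) / (62.36 × 318.35) = 9.232 mol
For 6.700 mol Fe2O3, stoichiometry requires (3/1) × 6.700 = 20.10 mol H2; 9.232 mol is available, so H2 is limiting.
n(H2O) = (3/3) × 9.232 = 9.232 mol
V(H2O) = nRT/P = 9.232 × 62.36 × 767.15 / 1080 = 408.9 L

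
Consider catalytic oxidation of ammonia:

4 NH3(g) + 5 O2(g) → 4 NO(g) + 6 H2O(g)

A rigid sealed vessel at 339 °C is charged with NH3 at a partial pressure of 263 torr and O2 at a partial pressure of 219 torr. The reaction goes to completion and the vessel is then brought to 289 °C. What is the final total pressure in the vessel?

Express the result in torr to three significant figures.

With V and T fixed, P_i ∝ n_i, so the mole ratios apply directly to partial pressures at 339 °C.
P(O2) required for 263 torr of NH3 = (5/4) × 263 = 328.8 torr; available 219 torr, so O2 is limiting.
P(NH3) remaining = 263 − (4/5) × 219 = 87.80 torr
P(gaseous products) = (4+6)/5 × 219 = 438.0 torr
P_total at 339 °C = 87.80 + 438.0 = 525.8 torr
Scaling to 289 °C: P = 525.8 × 562.15/612.15 = 482.9 torr

483 torr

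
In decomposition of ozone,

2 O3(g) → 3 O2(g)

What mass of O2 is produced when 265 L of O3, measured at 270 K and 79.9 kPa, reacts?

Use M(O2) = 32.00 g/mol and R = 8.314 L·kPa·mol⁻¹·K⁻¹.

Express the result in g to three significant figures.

n(O3) = PV/RT = (79.9 × 265) / (8.314 × 270) = 9.432 mol
n(O2) = (3/2) × 9.432 = 14.15 mol
m(O2) = 14.15 × 32.00 = 452.8 g

453 g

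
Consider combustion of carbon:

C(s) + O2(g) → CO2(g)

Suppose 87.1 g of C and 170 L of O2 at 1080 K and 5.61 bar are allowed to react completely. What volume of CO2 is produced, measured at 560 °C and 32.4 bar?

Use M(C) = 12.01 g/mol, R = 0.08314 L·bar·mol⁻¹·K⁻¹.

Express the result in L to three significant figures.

n(C) = 87.1 / 12.01 = 7.252 mol
n(O2) = PV/RT = (5.61 × 170) / (0.08314 × 1080) = 10.62 mol
For 7.252 mol C, stoichiometry requires (1/1) × 7.252 = 7.252 mol O2; 10.62 mol is available, so C is limiting.
n(CO2) = (1/1) × 7.252 = 7.252 mol
V(CO2) = nRT/P = 7.252 × 0.08314 × 833.15 / 32.4 = 15.50 L

15.5 L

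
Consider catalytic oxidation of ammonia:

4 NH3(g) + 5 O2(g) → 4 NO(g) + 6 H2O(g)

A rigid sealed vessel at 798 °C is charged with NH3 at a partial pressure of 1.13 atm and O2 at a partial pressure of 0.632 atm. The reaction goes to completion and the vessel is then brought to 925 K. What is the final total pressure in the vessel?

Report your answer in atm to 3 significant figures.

Because the vessel is rigid and T is held at 798 °C, work the stoichiometry in partial pressures (P_i = n_iRT/V).
P(O2) required for 1.13 atm of NH3 = (5/4) × 1.13 = 1.412 atm; available 0.632 atm, so O2 is limiting.
P(NH3) remaining = 1.13 − (4/5) × 0.632 = 0.6244 atm
P(gaseous products) = (4+6)/5 × 0.632 = 1.264 atm
P_total at 798 °C = 0.6244 + 1.264 = 1.888 atm
Scaling to 925 K: P = 1.888 × 925/1071.15 = 1.630 atm

1.63 atm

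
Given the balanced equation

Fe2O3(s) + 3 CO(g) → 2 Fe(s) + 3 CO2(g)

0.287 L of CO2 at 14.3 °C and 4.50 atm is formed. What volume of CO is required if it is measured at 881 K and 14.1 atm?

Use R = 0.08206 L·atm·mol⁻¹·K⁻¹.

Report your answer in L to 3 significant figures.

n(CO2) = PV/RT = (4.50 × 0.287) / (0.08206 × 287.45) = 0.05475 mol
n(CO) = (3/3) × 0.05475 = 0.05475 mol
V = nRT/P = 0.05475 × 0.08206 × 881 / 14.1 = 0.2807 L

0.281 L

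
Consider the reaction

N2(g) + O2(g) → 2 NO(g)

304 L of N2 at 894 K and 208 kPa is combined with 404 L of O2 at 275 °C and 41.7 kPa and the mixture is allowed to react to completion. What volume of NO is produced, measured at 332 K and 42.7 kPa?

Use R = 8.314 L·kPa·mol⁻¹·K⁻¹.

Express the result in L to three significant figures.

478 L

n(N2) = PV/RT = (208 × 304) / (8.314 × 894) = 8.507 mol
n(O2) = PV/RT = (41.7 × 404) / (8.314 × 548.15) = 3.697 mol
For 8.507 mol N2, stoichiometry requires (1/1) × 8.507 = 8.507 mol O2; 3.697 mol is available, so O2 is limiting.
n(NO) = (2/1) × 3.697 = 7.394 mol
V(NO) = nRT/P = 7.394 × 8.314 × 332 / 42.7 = 478.0 L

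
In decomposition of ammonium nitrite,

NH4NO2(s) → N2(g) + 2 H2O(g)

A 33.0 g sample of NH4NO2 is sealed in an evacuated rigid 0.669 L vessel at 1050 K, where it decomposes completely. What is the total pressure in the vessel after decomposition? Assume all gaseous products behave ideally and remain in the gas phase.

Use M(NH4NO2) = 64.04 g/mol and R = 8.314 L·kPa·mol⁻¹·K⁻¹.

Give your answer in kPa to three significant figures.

n(NH4NO2) = 33.0 / 64.04 = 0.5153 mol
n(gas produced) = (3/1) × 0.5153 = 1.546 mol
P = nRT/V = 1.546 × 8.314 × 1050 / 0.669 = 20170 kPa

20200 kPa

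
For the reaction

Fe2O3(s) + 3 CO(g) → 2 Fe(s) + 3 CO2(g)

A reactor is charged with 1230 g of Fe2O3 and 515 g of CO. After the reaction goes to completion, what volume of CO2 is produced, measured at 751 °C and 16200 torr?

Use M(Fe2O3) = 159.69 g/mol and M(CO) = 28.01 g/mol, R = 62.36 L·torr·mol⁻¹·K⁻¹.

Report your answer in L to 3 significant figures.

n(Fe2O3) = 1230 / 159.69 = 7.702 mol
n(CO) = 515 / 28.01 = 18.39 mol
For 7.702 mol Fe2O3, stoichiometry requires (3/1) × 7.702 = 23.11 mol CO; 18.39 mol is available, so CO is limiting.
n(CO2) = (3/3) × 18.39 = 18.39 mol
V(CO2) = nRT/P = 18.39 × 62.36 × 1024.15 / 16200 = 72.50 L

72.5 L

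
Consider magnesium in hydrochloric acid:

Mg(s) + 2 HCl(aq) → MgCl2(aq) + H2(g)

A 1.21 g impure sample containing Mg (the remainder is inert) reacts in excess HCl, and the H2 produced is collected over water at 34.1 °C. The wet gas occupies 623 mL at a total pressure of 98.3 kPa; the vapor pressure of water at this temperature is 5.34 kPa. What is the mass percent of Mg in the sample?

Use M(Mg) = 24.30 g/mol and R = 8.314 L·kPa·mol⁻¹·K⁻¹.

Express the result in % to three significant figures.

P(H2) = 98.3 − 5.34 = 92.96 kPa
n(H2) = PV/RT = (92.96 × 0.6230) / (8.314 × 307.25) = 0.02267 mol
n(Mg) = (1/1) × 0.02267 = 0.02267 mol
m(Mg) = 0.02267 × 24.30 = 0.5509 g
%Mg = 0.5509 / 1.21 × 100 = 45.53%

45.5 %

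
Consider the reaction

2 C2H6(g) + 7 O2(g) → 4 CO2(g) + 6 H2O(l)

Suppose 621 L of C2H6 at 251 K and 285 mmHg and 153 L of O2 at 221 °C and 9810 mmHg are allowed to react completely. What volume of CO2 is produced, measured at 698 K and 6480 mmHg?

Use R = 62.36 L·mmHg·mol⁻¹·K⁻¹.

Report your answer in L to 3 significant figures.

152 L

n(C2H6) = PV/RT = (285 × 621) / (62.36 × 251) = 11.31 mol
n(O2) = PV/RT = (9810 × 153) / (62.36 × 494.15) = 48.71 mol
For 11.31 mol C2H6, stoichiometry requires (7/2) × 11.31 = 39.59 mol O2; 48.71 mol is available, so C2H6 is limiting.
n(CO2) = (4/2) × 11.31 = 22.62 mol
V(CO2) = nRT/P = 22.62 × 62.36 × 698 / 6480 = 151.9 L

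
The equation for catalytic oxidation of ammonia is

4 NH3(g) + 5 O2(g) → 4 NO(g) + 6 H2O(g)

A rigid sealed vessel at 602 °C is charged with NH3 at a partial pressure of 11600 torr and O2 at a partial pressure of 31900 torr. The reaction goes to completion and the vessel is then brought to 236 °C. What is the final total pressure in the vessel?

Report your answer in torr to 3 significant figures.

27000 torr

Because the vessel is rigid and T is held at 602 °C, work the stoichiometry in partial pressures (P_i = n_iRT/V).
P(O2) required for 11600 torr of NH3 = (5/4) × 11600 = 14500 torr; available 31900 torr, so NH3 is limiting.
P(O2) remaining = 31900 − (5/4) × 11600 = 17400 torr
P(gaseous products) = (4+6)/4 × 11600 = 29000 torr
P_total at 602 °C = 17400 + 29000 = 46400 torr
Scaling to 236 °C: P = 46400 × 509.15/875.15 = 26990 torr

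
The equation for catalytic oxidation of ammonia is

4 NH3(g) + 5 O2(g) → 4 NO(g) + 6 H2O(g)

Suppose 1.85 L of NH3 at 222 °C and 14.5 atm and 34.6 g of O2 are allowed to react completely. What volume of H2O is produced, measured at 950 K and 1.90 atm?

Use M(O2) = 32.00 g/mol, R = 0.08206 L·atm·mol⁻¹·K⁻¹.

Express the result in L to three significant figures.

n(NH3) = PV/RT = (14.5 × 1.85) / (0.08206 × 495.15) = 0.6602 mol
n(O2) = 34.6 / 32.00 = 1.081 mol
For 0.6602 mol NH3, stoichiometry requires (5/4) × 0.6602 = 0.8253 mol O2; 1.081 mol is available, so NH3 is limiting.
n(H2O) = (6/4) × 0.6602 = 0.9903 mol
V(H2O) = nRT/P = 0.9903 × 0.08206 × 950 / 1.90 = 40.63 L

40.6 L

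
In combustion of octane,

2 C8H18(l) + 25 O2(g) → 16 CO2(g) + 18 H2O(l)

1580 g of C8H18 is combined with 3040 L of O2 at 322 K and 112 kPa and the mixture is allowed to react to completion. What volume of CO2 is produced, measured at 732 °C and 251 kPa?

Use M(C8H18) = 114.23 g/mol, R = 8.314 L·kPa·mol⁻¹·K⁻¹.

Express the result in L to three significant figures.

2710 L

n(C8H18) = 1580 / 114.23 = 13.83 mol
n(O2) = PV/RT = (112 × 3040) / (8.314 × 322) = 127.2 mol
For 13.83 mol C8H18, stoichiometry requires (25/2) × 13.83 = 172.9 mol O2; 127.2 mol is available, so O2 is limiting.
n(CO2) = (16/25) × 127.2 = 81.41 mol
V(CO2) = nRT/P = 81.41 × 8.314 × 1005.15 / 251 = 2710 L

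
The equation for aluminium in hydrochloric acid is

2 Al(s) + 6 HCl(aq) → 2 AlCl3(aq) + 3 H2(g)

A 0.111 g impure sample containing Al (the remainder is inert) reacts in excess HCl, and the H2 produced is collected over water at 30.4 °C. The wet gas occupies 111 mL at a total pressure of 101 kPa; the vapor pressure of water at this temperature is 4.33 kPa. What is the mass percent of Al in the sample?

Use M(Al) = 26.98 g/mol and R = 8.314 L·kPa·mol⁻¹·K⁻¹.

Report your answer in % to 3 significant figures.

68.9 %

P(H2) = 101 − 4.33 = 96.67 kPa
n(H2) = PV/RT = (96.67 × 0.1110) / (8.314 × 303.55) = 0.004252 mol
n(Al) = (2/3) × 0.004252 = 0.002835 mol
m(Al) = 0.002835 × 26.98 = 0.07649 g
%Al = 0.07649 / 0.111 × 100 = 68.91%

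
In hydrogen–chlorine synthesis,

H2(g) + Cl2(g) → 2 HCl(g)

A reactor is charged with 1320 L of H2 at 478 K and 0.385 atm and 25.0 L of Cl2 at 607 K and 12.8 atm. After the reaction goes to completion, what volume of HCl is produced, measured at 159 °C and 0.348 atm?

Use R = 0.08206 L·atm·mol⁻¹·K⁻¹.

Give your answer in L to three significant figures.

1310 L

n(H2) = PV/RT = (0.385 × 1320) / (0.08206 × 478) = 12.96 mol
n(Cl2) = PV/RT = (12.8 × 25.0) / (0.08206 × 607) = 6.424 mol
For 12.96 mol H2, stoichiometry requires (1/1) × 12.96 = 12.96 mol Cl2; 6.424 mol is available, so Cl2 is limiting.
n(HCl) = (2/1) × 6.424 = 12.85 mol
V(HCl) = nRT/P = 12.85 × 0.08206 × 432.15 / 0.348 = 1309 L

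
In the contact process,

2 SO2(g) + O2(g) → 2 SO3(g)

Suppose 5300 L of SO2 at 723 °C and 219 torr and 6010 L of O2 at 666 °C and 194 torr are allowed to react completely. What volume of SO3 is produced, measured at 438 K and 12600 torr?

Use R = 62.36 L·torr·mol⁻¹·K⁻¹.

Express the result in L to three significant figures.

40.5 L

n(SO2) = PV/RT = (219 × 5300) / (62.36 × 996.15) = 18.68 mol
n(O2) = PV/RT = (194 × 6010) / (62.36 × 939.15) = 19.91 mol
For 18.68 mol SO2, stoichiometry requires (1/2) × 18.68 = 9.340 mol O2; 19.91 mol is available, so SO2 is limiting.
n(SO3) = (2/2) × 18.68 = 18.68 mol
V(SO3) = nRT/P = 18.68 × 62.36 × 438 / 12600 = 40.49 L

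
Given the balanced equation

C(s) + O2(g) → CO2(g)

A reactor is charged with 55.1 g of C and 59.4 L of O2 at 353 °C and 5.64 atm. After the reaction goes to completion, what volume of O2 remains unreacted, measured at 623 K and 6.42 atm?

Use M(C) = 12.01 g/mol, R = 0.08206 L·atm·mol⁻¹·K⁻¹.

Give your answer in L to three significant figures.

15.4 L

n(C) = 55.1 / 12.01 = 4.588 mol
n(O2) = PV/RT = (5.64 × 59.4) / (0.08206 × 626.15) = 6.520 mol
For 4.588 mol C, stoichiometry requires (1/1) × 4.588 = 4.588 mol O2; 6.520 mol is available, so C is limiting.
n(O2) consumed = (1/1) × 4.588 = 4.588 mol; remaining = 6.520 − 4.588 = 1.932 mol
V(O2) = nRT/P = 1.932 × 0.08206 × 623 / 6.42 = 15.38 L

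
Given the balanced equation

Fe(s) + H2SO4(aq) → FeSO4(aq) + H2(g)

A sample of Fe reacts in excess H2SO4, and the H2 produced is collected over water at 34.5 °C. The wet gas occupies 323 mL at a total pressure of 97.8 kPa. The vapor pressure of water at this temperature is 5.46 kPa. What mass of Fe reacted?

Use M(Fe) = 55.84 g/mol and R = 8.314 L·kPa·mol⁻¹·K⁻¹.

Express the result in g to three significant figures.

P(H2) = 97.8 − 5.46 = 92.34 kPa
n(H2) = PV/RT = (92.34 × 0.3230) / (8.314 × 307.65) = 0.01166 mol
n(Fe) = (1/1) × 0.01166 = 0.01166 mol
m(Fe) = 0.01166 × 55.84 = 0.6511 g

0.651 g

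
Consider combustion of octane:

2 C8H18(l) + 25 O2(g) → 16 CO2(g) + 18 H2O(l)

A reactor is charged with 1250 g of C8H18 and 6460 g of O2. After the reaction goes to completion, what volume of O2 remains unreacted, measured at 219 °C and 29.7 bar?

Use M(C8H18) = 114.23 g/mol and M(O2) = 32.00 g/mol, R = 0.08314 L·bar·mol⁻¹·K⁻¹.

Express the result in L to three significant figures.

89.7 L

n(C8H18) = 1250 / 114.23 = 10.94 mol
n(O2) = 6460 / 32.00 = 201.9 mol
For 10.94 mol C8H18, stoichiometry requires (25/2) × 10.94 = 136.8 mol O2; 201.9 mol is available, so C8H18 is limiting.
n(O2) consumed = (25/2) × 10.94 = 136.8 mol; remaining = 201.9 − 136.8 = 65.10 mol
V(O2) = nRT/P = 65.10 × 0.08314 × 492.15 / 29.7 = 89.69 L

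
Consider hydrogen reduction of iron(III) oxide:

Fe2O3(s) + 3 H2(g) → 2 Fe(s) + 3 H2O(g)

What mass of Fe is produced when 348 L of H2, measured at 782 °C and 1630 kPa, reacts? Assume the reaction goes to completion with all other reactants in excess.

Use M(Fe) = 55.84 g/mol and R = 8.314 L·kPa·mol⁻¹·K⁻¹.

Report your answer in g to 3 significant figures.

2410 g

n(H2) = PV/RT = (1630 × 348) / (8.314 × 1055.15) = 64.66 mol
n(Fe) = (2/3) × 64.66 = 43.11 mol
m(Fe) = 43.11 × 55.84 = 2407 g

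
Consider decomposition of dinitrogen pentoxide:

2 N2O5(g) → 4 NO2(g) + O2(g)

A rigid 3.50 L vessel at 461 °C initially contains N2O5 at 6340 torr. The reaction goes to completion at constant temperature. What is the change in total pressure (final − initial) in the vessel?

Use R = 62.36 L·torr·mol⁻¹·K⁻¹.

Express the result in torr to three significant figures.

At constant T and V, P ∝ n(gas): 2 mol gas → 5 mol gas.
P_final = (5/2) × 6340 = 15850 torr; ΔP = 15850 − 6340 = 9510 torr

9510 torr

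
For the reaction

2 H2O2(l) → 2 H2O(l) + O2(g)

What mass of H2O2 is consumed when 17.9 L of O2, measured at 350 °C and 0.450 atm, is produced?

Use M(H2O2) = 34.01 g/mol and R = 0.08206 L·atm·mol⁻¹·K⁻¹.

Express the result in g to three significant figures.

n(O2) = PV/RT = (0.450 × 17.9) / (0.08206 × 623.15) = 0.1575 mol
n(H2O2) = (2/1) × 0.1575 = 0.3150 mol
m(H2O2) = 0.3150 × 34.01 = 10.71 g

10.7 g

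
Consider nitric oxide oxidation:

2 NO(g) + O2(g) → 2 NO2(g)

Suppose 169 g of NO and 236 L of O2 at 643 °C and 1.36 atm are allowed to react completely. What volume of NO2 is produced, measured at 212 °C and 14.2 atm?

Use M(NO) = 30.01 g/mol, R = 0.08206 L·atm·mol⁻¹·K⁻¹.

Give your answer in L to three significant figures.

15.8 L

n(NO) = 169 / 30.01 = 5.631 mol
n(O2) = PV/RT = (1.36 × 236) / (0.08206 × 916.15) = 4.269 mol
For 5.631 mol NO, stoichiometry requires (1/2) × 5.631 = 2.816 mol O2; 4.269 mol is available, so NO is limiting.
n(NO2) = (2/2) × 5.631 = 5.631 mol
V(NO2) = nRT/P = 5.631 × 0.08206 × 485.15 / 14.2 = 15.79 L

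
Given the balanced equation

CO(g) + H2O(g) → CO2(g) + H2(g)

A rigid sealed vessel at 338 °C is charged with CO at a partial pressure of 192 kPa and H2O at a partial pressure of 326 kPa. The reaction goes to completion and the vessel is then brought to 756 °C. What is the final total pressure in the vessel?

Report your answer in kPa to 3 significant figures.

Because the vessel is rigid and T is held at 338 °C, work the stoichiometry in partial pressures (P_i = n_iRT/V).
P(H2O) required for 192 kPa of CO = (1/1) × 192 = 192.0 kPa; available 326 kPa, so CO is limiting.
P(H2O) remaining = 326 − (1/1) × 192 = 134.0 kPa
P(gaseous products) = (1+1)/1 × 192 = 384.0 kPa
P_total at 338 °C = 134.0 + 384.0 = 518.0 kPa
Scaling to 756 °C: P = 518.0 × 1029.15/611.15 = 872.3 kPa

872 kPa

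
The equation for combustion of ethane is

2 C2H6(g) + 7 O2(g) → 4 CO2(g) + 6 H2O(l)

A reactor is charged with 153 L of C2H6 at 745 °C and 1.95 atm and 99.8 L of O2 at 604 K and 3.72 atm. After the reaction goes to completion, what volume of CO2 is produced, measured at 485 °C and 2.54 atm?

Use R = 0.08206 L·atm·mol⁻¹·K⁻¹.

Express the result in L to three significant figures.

105 L

n(C2H6) = PV/RT = (1.95 × 153) / (0.08206 × 1018.15) = 3.571 mol
n(O2) = PV/RT = (3.72 × 99.8) / (0.08206 × 604) = 7.490 mol
For 3.571 mol C2H6, stoichiometry requires (7/2) × 3.571 = 12.50 mol O2; 7.490 mol is available, so O2 is limiting.
n(CO2) = (4/7) × 7.490 = 4.280 mol
V(CO2) = nRT/P = 4.280 × 0.08206 × 758.15 / 2.54 = 104.8 L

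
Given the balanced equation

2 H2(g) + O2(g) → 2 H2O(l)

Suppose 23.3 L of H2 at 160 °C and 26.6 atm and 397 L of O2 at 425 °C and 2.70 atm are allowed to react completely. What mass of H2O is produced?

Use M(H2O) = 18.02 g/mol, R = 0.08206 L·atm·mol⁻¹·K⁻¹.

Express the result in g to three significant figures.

n(H2) = PV/RT = (26.6 × 23.3) / (0.08206 × 433.15) = 17.44 mol
n(O2) = PV/RT = (2.70 × 397) / (0.08206 × 698.15) = 18.71 mol
For 17.44 mol H2, stoichiometry requires (1/2) × 17.44 = 8.720 mol O2; 18.71 mol is available, so H2 is limiting.
n(H2O) = (2/2) × 17.44 = 17.44 mol
m(H2O) = 17.44 × 18.02 = 314.3 g

314 g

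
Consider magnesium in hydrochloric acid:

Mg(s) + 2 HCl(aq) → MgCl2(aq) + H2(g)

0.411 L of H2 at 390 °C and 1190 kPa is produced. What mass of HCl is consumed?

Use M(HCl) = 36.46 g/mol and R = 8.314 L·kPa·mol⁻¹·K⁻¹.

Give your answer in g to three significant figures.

6.47 g

n(H2) = PV/RT = (1190 × 0.411) / (8.314 × 663.15) = 0.08871 mol
n(HCl) = (2/1) × 0.08871 = 0.1774 mol
m(HCl) = 0.1774 × 36.46 = 6.468 g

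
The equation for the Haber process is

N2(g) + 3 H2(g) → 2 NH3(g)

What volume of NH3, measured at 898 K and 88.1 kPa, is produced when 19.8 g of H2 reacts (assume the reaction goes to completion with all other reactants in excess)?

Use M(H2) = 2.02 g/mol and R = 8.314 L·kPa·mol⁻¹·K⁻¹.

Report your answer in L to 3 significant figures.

554 L

n(H2) = 19.80 / 2.02 = 9.802 mol
n(NH3) = (2/3) × 9.802 = 6.535 mol
V = nRT/P = 6.535 × 8.314 × 898 / 88.1 = 553.8 L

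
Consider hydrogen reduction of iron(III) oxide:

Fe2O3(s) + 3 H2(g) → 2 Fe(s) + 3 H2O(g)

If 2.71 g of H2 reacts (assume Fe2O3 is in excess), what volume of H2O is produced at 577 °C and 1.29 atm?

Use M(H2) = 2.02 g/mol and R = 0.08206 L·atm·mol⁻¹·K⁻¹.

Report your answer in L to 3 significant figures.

72.6 L

n(H2) = 2.710 / 2.02 = 1.342 mol
n(H2O) = (3/3) × 1.342 = 1.342 mol
V = nRT/P = 1.342 × 0.08206 × 850.15 / 1.29 = 72.58 L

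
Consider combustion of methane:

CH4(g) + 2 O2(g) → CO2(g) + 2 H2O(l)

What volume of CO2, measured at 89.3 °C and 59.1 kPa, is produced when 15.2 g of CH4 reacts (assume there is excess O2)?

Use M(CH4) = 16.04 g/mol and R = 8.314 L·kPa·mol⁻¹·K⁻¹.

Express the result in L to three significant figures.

n(CH4) = 15.20 / 16.04 = 0.9476 mol
n(CO2) = (1/1) × 0.9476 = 0.9476 mol
V = nRT/P = 0.9476 × 8.314 × 362.45 / 59.1 = 48.32 L

48.3 L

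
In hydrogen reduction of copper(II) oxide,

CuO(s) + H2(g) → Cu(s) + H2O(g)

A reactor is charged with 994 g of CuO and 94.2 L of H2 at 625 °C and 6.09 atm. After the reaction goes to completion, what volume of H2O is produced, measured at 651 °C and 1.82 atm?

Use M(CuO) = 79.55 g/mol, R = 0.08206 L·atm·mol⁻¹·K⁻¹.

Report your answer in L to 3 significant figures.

n(CuO) = 994 / 79.55 = 12.50 mol
n(H2) = PV/RT = (6.09 × 94.2) / (0.08206 × 898.15) = 7.784 mol
For 12.50 mol CuO, stoichiometry requires (1/1) × 12.50 = 12.50 mol H2; 7.784 mol is available, so H2 is limiting.
n(H2O) = (1/1) × 7.784 = 7.784 mol
V(H2O) = nRT/P = 7.784 × 0.08206 × 924.15 / 1.82 = 324.3 L

324 L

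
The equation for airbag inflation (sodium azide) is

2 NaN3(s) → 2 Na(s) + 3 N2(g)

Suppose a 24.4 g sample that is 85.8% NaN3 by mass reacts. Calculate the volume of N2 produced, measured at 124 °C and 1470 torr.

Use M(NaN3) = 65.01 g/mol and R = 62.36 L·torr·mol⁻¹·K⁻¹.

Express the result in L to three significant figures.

mass of NaN3 = 24.4 × 85.8/100 = 20.94 g
n(NaN3) = 20.94 / 65.01 = 0.3221 mol
n(N2) = (3/2) × 0.3221 = 0.4831 mol
V = nRT/P = 0.4831 × 62.36 × 397.15 / 1470 = 8.139 L

8.14 L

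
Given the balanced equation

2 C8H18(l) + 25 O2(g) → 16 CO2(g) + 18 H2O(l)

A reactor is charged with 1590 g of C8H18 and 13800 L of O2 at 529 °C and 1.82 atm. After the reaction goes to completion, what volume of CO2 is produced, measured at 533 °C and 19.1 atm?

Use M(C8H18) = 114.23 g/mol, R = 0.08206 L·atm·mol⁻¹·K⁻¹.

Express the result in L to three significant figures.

386 L

n(C8H18) = 1590 / 114.23 = 13.92 mol
n(O2) = PV/RT = (1.82 × 13800) / (0.08206 × 802.15) = 381.6 mol
For 13.92 mol C8H18, stoichiometry requires (25/2) × 13.92 = 174.0 mol O2; 381.6 mol is available, so C8H18 is limiting.
n(CO2) = (16/2) × 13.92 = 111.4 mol
V(CO2) = nRT/P = 111.4 × 0.08206 × 806.15 / 19.1 = 385.8 L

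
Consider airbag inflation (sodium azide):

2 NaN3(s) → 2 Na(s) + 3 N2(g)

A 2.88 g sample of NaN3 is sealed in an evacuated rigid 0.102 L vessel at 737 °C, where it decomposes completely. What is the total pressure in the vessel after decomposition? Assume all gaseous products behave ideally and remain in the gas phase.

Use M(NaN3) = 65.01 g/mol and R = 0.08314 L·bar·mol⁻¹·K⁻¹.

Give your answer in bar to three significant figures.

n(NaN3) = 2.88 / 65.01 = 0.04430 mol
n(gas produced) = (3/2) × 0.04430 = 0.06645 mol
P = nRT/V = 0.06645 × 0.08314 × 1010.15 / 0.102 = 54.71 bar

54.7 bar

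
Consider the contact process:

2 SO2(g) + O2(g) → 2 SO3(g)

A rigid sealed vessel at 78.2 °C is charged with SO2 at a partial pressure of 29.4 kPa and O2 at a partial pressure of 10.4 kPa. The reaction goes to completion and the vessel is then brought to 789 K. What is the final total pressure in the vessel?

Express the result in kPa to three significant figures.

With V and T fixed, P_i ∝ n_i, so the mole ratios apply directly to partial pressures at 78.2 °C.
P(O2) required for 29.4 kPa of SO2 = (1/2) × 29.4 = 14.70 kPa; available 10.4 kPa, so O2 is limiting.
P(SO2) remaining = 29.4 − (2/1) × 10.4 = 8.600 kPa
P(gaseous products) = (2)/1 × 10.4 = 20.80 kPa
P_total at 78.2 °C = 8.600 + 20.80 = 29.40 kPa
Scaling to 789 K: P = 29.40 × 789/351.35 = 66.02 kPa

66.0 kPa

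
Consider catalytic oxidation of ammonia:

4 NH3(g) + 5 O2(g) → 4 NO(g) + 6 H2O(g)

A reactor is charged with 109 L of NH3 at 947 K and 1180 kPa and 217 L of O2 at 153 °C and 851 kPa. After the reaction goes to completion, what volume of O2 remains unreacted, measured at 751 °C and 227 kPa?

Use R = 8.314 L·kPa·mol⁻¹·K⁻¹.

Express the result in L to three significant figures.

1190 L

n(NH3) = PV/RT = (1180 × 109) / (8.314 × 947) = 16.34 mol
n(O2) = PV/RT = (851 × 217) / (8.314 × 426.15) = 52.12 mol
For 16.34 mol NH3, stoichiometry requires (5/4) × 16.34 = 20.43 mol O2; 52.12 mol is available, so NH3 is limiting.
n(O2) consumed = (5/4) × 16.34 = 20.43 mol; remaining = 52.12 − 20.43 = 31.69 mol
V(O2) = nRT/P = 31.69 × 8.314 × 1024.15 / 227 = 1189 L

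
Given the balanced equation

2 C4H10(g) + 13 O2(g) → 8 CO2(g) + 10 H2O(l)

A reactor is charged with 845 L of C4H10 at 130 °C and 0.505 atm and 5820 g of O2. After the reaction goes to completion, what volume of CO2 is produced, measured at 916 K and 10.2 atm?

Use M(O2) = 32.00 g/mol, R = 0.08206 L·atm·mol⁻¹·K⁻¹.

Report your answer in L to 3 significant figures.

n(C4H10) = PV/RT = (0.505 × 845) / (0.08206 × 403.15) = 12.90 mol
n(O2) = 5820 / 32.00 = 181.9 mol
For 12.90 mol C4H10, stoichiometry requires (13/2) × 12.90 = 83.85 mol O2; 181.9 mol is available, so C4H10 is limiting.
n(CO2) = (8/2) × 12.90 = 51.60 mol
V(CO2) = nRT/P = 51.60 × 0.08206 × 916 / 10.2 = 380.3 L

380 L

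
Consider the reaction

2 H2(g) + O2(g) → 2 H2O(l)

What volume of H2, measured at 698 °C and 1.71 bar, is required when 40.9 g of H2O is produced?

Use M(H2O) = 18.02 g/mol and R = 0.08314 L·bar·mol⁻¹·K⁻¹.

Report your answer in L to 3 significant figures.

107 L

n(H2O) = 40.90 / 18.02 = 2.270 mol
n(H2) = (2/2) × 2.270 = 2.270 mol
V = nRT/P = 2.270 × 0.08314 × 971.15 / 1.71 = 107.2 L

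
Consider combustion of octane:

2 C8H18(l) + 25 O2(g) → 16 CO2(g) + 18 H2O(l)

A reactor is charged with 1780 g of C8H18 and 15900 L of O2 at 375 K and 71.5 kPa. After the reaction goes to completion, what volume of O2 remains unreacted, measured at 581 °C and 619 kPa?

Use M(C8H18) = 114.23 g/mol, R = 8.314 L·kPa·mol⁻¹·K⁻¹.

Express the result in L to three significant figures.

n(C8H18) = 1780 / 114.23 = 15.58 mol
n(O2) = PV/RT = (71.5 × 15900) / (8.314 × 375) = 364.6 mol
For 15.58 mol C8H18, stoichiometry requires (25/2) × 15.58 = 194.8 mol O2; 364.6 mol is available, so C8H18 is limiting.
n(O2) consumed = (25/2) × 15.58 = 194.8 mol; remaining = 364.6 − 194.8 = 169.8 mol
V(O2) = nRT/P = 169.8 × 8.314 × 854.15 / 619 = 1948 L

1950 L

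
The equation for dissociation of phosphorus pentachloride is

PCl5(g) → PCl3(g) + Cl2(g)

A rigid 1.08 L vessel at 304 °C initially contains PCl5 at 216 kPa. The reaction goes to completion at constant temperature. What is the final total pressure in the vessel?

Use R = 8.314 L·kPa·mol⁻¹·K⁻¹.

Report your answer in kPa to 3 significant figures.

Since T and V are fixed, P_final/P_initial = n_final/n_initial = 2/1.
P_final = (2/1) × 216 = 432.0 kPa

432 kPa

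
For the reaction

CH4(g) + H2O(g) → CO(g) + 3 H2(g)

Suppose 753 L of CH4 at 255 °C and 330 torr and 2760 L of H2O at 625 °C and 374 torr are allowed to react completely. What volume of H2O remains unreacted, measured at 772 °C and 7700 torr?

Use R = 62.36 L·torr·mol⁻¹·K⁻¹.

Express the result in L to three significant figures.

n(CH4) = PV/RT = (330 × 753) / (62.36 × 528.15) = 7.545 mol
n(H2O) = PV/RT = (374 × 2760) / (62.36 × 898.15) = 18.43 mol
For 7.545 mol CH4, stoichiometry requires (1/1) × 7.545 = 7.545 mol H2O; 18.43 mol is available, so CH4 is limiting.
n(H2O) consumed = (1/1) × 7.545 = 7.545 mol; remaining = 18.43 − 7.545 = 10.88 mol
V(H2O) = nRT/P = 10.88 × 62.36 × 1045.15 / 7700 = 92.09 L

92.1 L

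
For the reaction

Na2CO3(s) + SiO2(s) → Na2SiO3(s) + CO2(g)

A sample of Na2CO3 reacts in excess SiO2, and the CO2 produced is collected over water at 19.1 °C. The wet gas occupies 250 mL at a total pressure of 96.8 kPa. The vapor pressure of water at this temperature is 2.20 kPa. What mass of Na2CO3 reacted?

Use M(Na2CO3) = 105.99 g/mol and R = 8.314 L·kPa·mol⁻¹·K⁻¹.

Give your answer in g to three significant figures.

P(CO2) = 96.8 − 2.20 = 94.60 kPa
n(CO2) = PV/RT = (94.60 × 0.2500) / (8.314 × 292.25) = 0.009733 mol
n(Na2CO3) = (1/1) × 0.009733 = 0.009733 mol
m(Na2CO3) = 0.009733 × 105.99 = 1.032 g

1.03 g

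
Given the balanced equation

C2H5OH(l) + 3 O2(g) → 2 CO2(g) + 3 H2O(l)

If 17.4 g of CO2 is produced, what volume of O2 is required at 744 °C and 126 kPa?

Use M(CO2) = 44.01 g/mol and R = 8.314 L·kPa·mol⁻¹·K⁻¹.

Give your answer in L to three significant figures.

39.8 L

n(CO2) = 17.40 / 44.01 = 0.3954 mol
n(O2) = (3/2) × 0.3954 = 0.5931 mol
V = nRT/P = 0.5931 × 8.314 × 1017.15 / 126 = 39.81 L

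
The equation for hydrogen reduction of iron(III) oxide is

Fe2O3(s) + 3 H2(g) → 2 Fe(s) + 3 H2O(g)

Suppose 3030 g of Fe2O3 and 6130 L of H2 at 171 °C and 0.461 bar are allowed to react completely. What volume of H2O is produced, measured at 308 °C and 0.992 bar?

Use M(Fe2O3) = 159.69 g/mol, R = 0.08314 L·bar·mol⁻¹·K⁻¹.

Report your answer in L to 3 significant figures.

n(Fe2O3) = 3030 / 159.69 = 18.97 mol
n(H2) = PV/RT = (0.461 × 6130) / (0.08314 × 444.15) = 76.53 mol
For 18.97 mol Fe2O3, stoichiometry requires (3/1) × 18.97 = 56.91 mol H2; 76.53 mol is available, so Fe2O3 is limiting.
n(H2O) = (3/1) × 18.97 = 56.91 mol
V(H2O) = nRT/P = 56.91 × 0.08314 × 581.15 / 0.992 = 2772 L

2770 L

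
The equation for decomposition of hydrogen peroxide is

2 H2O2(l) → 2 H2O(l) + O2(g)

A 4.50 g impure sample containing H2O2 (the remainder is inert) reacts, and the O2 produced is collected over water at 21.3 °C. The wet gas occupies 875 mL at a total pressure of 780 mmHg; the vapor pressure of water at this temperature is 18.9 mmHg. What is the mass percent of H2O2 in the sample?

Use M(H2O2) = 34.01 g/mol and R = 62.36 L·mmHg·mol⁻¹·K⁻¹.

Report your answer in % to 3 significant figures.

54.8 %

P(O2) = 780 − 18.9 = 761.1 mmHg
n(O2) = PV/RT = (761.1 × 0.8750) / (62.36 × 294.45) = 0.03627 mol
n(H2O2) = (2/1) × 0.03627 = 0.07254 mol
m(H2O2) = 0.07254 × 34.01 = 2.467 g
%H2O2 = 2.467 / 4.50 × 100 = 54.82%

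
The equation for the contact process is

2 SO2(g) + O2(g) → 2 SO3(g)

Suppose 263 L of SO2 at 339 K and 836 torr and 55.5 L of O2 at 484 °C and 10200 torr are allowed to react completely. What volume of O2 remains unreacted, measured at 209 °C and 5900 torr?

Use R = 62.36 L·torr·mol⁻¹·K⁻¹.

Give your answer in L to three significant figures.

n(SO2) = PV/RT = (836 × 263) / (62.36 × 339) = 10.40 mol
n(O2) = PV/RT = (10200 × 55.5) / (62.36 × 757.15) = 11.99 mol
For 10.40 mol SO2, stoichiometry requires (1/2) × 10.40 = 5.200 mol O2; 11.99 mol is available, so SO2 is limiting.
n(O2) consumed = (1/2) × 10.40 = 5.200 mol; remaining = 11.99 − 5.200 = 6.790 mol
V(O2) = nRT/P = 6.790 × 62.36 × 482.15 / 5900 = 34.60 L

34.6 L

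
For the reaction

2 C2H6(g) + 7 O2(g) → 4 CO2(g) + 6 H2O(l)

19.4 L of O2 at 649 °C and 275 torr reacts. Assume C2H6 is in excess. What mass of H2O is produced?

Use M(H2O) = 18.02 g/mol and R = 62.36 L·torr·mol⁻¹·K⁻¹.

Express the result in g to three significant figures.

n(O2) = PV/RT = (275 × 19.4) / (62.36 × 922.15) = 0.09277 mol
n(H2O) = (6/7) × 0.09277 = 0.07952 mol
m(H2O) = 0.07952 × 18.02 = 1.433 g

1.43 g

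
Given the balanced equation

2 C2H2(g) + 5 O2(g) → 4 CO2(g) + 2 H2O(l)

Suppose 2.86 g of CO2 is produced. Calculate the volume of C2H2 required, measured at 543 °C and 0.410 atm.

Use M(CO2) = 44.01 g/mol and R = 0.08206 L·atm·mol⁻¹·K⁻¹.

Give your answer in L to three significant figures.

5.31 L

n(CO2) = 2.860 / 44.01 = 0.06499 mol
n(C2H2) = (2/4) × 0.06499 = 0.03250 mol
V = nRT/P = 0.03250 × 0.08206 × 816.15 / 0.410 = 5.309 L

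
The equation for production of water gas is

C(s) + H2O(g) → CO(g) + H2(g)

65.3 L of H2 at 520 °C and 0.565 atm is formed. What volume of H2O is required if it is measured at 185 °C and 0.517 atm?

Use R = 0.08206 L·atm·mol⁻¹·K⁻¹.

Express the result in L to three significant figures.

41.2 L

n(H2) = PV/RT = (0.565 × 65.3) / (0.08206 × 793.15) = 0.5669 mol
n(H2O) = (1/1) × 0.5669 = 0.5669 mol
V = nRT/P = 0.5669 × 0.08206 × 458.15 / 0.517 = 41.22 L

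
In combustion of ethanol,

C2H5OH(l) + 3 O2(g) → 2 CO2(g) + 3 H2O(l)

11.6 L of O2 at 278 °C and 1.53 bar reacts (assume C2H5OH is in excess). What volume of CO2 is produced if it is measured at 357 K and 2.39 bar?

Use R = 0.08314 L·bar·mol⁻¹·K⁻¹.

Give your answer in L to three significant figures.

n(O2) = PV/RT = (1.53 × 11.6) / (0.08314 × 551.15) = 0.3873 mol
n(CO2) = (2/3) × 0.3873 = 0.2582 mol
V = nRT/P = 0.2582 × 0.08314 × 357 / 2.39 = 3.207 L

3.21 L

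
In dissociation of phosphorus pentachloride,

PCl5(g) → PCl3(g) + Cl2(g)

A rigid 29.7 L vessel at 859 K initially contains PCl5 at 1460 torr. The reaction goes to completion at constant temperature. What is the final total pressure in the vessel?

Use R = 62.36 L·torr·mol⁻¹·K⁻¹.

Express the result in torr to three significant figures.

Rigid vessel, constant T ⇒ P scales with total gas moles (1 → 2).
P_final = (2/1) × 1460 = 2920 torr

2920 torr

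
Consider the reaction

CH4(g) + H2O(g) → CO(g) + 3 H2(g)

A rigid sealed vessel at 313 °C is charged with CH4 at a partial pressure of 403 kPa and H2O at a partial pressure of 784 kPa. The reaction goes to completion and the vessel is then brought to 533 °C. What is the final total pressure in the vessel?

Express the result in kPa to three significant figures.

2740 kPa

Because the vessel is rigid and T is held at 313 °C, work the stoichiometry in partial pressures (P_i = n_iRT/V).
P(H2O) required for 403 kPa of CH4 = (1/1) × 403 = 403.0 kPa; available 784 kPa, so CH4 is limiting.
P(H2O) remaining = 784 − (1/1) × 403 = 381.0 kPa
P(gaseous products) = (1+3)/1 × 403 = 1612 kPa
P_total at 313 °C = 381.0 + 1612 = 1993 kPa
Scaling to 533 °C: P = 1993 × 806.15/586.15 = 2741 kPa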